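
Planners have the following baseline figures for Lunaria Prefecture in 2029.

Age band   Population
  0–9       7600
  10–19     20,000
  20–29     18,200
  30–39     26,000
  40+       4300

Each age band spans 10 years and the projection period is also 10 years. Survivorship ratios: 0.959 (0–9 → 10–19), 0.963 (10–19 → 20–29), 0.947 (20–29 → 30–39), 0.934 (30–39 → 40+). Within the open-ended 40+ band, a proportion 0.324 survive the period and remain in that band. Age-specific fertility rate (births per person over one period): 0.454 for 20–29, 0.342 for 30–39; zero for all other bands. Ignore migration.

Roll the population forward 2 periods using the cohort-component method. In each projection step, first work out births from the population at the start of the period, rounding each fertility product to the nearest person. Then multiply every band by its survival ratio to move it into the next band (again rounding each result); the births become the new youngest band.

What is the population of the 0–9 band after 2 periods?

(Bands numbered youngest = 1 to oldest = 5.)
Period 1:
Births: 18200 × 0.454 = 8263 ; 26000 × 0.342 = 8892 — total 17155
Band 2: 7600 × 0.959 = 7288
Band 3: 20000 × 0.963 = 19260
Band 4: 18200 × 0.947 = 17235
Band 5: 26000 × 0.934 + 4300 × 0.324 = 24284 + 1393 = 25677
Population now: 0–9=17155, 10–19=7288, 20–29=19260, 30–39=17235, 40+=25677
Period 2:
Births: 19260 × 0.454 = 8744 ; 17235 × 0.342 = 5894 — total 14638
Band 2: 17155 × 0.959 = 16452
Band 3: 7288 × 0.963 = 7018
Band 4: 19260 × 0.947 = 18239
Band 5: 17235 × 0.934 + 25677 × 0.324 = 16097 + 8319 = 24416
Population now: 0–9=14638, 10–19=16452, 20–29=7018, 30–39=18239, 40+=24416

14638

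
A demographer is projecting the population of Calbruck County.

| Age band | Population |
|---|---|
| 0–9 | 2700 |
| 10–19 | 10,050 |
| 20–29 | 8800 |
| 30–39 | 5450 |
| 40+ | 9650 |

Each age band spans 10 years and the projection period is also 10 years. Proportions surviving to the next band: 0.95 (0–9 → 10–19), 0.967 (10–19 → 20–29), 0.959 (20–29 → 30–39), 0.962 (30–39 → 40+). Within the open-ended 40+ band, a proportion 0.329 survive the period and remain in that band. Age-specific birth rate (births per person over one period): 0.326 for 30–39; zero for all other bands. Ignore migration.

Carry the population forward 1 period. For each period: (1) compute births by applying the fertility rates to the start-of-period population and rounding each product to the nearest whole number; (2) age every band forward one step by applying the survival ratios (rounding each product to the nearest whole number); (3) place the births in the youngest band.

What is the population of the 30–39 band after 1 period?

Call the bands 1 to 5, youngest first.
[period 1]
Births: 5450 × 0.326 = 1777
Band 2: 2700 × 0.95 = 2565
Band 3: 10050 × 0.967 = 9718
Band 4: 8800 × 0.959 = 8439
Band 5: 5450 × 0.962 + 9650 × 0.329 = 5243 + 3175 = 8418
Giving 1777 / 2565 / 9718 / 8439 / 8418.

8439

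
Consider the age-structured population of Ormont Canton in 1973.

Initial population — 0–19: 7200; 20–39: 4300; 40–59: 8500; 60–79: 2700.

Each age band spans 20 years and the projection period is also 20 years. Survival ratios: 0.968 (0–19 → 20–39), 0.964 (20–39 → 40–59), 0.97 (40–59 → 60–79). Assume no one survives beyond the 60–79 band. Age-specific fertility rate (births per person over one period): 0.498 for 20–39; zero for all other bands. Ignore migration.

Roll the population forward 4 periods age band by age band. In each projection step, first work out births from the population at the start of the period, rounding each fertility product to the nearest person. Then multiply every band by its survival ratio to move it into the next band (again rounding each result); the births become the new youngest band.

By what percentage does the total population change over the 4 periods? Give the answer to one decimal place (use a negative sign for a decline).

Period 1.
Births: 4300 * 0.498 = 2141
20–39: 7200 * 0.968 = 6970
40–59: 4300 * 0.964 = 4145
60–79: 8500 * 0.97 = 8245
Giving 2141 / 6970 / 4145 / 8245.
Period 2.
Births: 6970 * 0.498 = 3471
20–39: 2141 * 0.968 = 2072
40–59: 6970 * 0.964 = 6719
60–79: 4145 * 0.97 = 4021
Giving 3471 / 2072 / 6719 / 4021.
Period 3.
Births: 2072 * 0.498 = 1032
20–39: 3471 * 0.968 = 3360
40–59: 2072 * 0.964 = 1997
60–79: 6719 * 0.97 = 6517
Giving 1032 / 3360 / 1997 / 6517.
Period 4.
Births: 3360 * 0.498 = 1673
20–39: 1032 * 0.968 = 999
40–59: 3360 * 0.964 = 3239
60–79: 1997 * 0.97 = 1937
Giving 1673 / 999 / 3239 / 1937.
Total: 22700 → 7848; change = -14852; percentage change = -65.4%

-65.4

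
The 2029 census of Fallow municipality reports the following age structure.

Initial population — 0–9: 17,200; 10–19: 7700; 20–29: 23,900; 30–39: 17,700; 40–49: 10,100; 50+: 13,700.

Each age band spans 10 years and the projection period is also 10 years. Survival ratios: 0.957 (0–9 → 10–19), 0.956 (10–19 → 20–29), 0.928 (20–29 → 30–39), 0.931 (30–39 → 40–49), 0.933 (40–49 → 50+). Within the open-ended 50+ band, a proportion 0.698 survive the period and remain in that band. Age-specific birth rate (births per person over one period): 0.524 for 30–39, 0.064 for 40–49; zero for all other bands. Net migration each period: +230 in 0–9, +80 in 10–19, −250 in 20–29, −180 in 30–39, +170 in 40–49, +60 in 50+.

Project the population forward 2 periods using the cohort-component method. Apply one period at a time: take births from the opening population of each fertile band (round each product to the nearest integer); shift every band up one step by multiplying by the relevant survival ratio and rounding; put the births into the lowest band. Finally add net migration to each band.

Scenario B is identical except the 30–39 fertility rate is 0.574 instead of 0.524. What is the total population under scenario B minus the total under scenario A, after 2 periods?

1946

(Groups numbered youngest = 1 to oldest = 6.)
— Period 1 —
Births: 17700 × 0.524 = 9275  |  10100 × 0.064 = 646 ⇒ total 9921
Group 2: 17200 × 0.957 = 16460
Group 3: 7700 × 0.956 = 7361
Group 4: 23900 × 0.928 = 22179
Group 5: 17700 × 0.931 = 16479
Group 6: 10100 × 0.933 + 13700 × 0.698 = 9423 + 9563 = 18986
Net migration: Group 1 + 230 → 10151; Group 2 + 80 → 16540; Group 3 − 250 → 7111; Group 4 − 180 → 21999; Group 5 + 170 → 16649; Group 6 + 60 → 19046
→ [10151, 16540, 7111, 21999, 16649, 19046]
— Period 2 —
Births: 21999 × 0.524 = 11527  |  16649 × 0.064 = 1066 ⇒ total 12593
Group 2: 10151 × 0.957 = 9715
Group 3: 16540 × 0.956 = 15812
Group 4: 7111 × 0.928 = 6599
Group 5: 21999 × 0.931 = 20481
Group 6: 16649 × 0.933 + 19046 × 0.698 = 15534 + 13294 = 28828
Net migration: Group 1 + 230 → 12823; Group 2 + 80 → 9795; Group 3 − 250 → 15562; Group 4 − 180 → 6419; Group 5 + 170 → 20651; Group 6 + 60 → 28888
→ [12823, 9795, 15562, 6419, 20651, 28888]
Scenario A total after 2 periods: 94138
Scenario B projection —
— Period 1 —
Births: 17700 × 0.574 = 10160  |  10100 × 0.064 = 646 ⇒ total 10806
Group 2: 17200 × 0.957 = 16460
Group 3: 7700 × 0.956 = 7361
Group 4: 23900 × 0.928 = 22179
Group 5: 17700 × 0.931 = 16479
Group 6: 10100 × 0.933 + 13700 × 0.698 = 9423 + 9563 = 18986
Net migration: Group 1 + 230 → 11036; Group 2 + 80 → 16540; Group 3 − 250 → 7111; Group 4 − 180 → 21999; Group 5 + 170 → 16649; Group 6 + 60 → 19046
→ [11036, 16540, 7111, 21999, 16649, 19046]
— Period 2 —
Births: 21999 × 0.574 = 12627  |  16649 × 0.064 = 1066 ⇒ total 13693
Group 2: 11036 × 0.957 = 10561
Group 3: 16540 × 0.956 = 15812
Group 4: 7111 × 0.928 = 6599
Group 5: 21999 × 0.931 = 20481
Group 6: 16649 × 0.933 + 19046 × 0.698 = 15534 + 13294 = 28828
Net migration: Group 1 + 230 → 13923; Group 2 + 80 → 10641; Group 3 − 250 → 15562; Group 4 − 180 → 6419; Group 5 + 170 → 20651; Group 6 + 60 → 28888
→ [13923, 10641, 15562, 6419, 20651, 28888]
Scenario B total after 2 periods: 96084
Difference B − A = 96084 − 94138 = 1946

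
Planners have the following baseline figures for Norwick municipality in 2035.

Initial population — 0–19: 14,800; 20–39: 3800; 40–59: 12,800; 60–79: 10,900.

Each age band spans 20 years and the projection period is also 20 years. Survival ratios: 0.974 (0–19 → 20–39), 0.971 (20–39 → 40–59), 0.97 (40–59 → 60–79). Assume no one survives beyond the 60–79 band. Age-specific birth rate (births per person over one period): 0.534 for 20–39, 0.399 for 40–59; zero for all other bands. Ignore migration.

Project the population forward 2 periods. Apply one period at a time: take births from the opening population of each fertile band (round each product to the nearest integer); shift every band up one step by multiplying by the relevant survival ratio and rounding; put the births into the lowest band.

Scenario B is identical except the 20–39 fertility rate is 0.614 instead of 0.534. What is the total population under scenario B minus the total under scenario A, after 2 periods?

Call the groups 1 to 4, youngest first.
Period 1.
Births: 3800 * 0.534 = 2029 ; 12800 * 0.399 = 5107 — total 7136
Group 2: 14800 * 0.974 = 14415
Group 3: 3800 * 0.971 = 3690
Group 4: 12800 * 0.97 = 12416
Population now: 0–19=7136, 20–39=14415, 40–59=3690, 60–79=12416
Period 2.
Births: 14415 * 0.534 = 7698 ; 3690 * 0.399 = 1472 — total 9170
Group 2: 7136 * 0.974 = 6950
Group 3: 14415 * 0.971 = 13997
Group 4: 3690 * 0.97 = 3579
Population now: 0–19=9170, 20–39=6950, 40–59=13997, 60–79=3579
Scenario A total after 2 periods: 33696
Scenario B projection —
Period 1.
Births: 3800 * 0.614 = 2333 ; 12800 * 0.399 = 5107 — total 7440
Group 2: 14800 * 0.974 = 14415
Group 3: 3800 * 0.971 = 3690
Group 4: 12800 * 0.97 = 12416
Population now: 0–19=7440, 20–39=14415, 40–59=3690, 60–79=12416
Period 2.
Births: 14415 * 0.614 = 8851 ; 3690 * 0.399 = 1472 — total 10323
Group 2: 7440 * 0.974 = 7247
Group 3: 14415 * 0.971 = 13997
Group 4: 3690 * 0.97 = 3579
Population now: 0–19=10323, 20–39=7247, 40–59=13997, 60–79=3579
Scenario B total after 2 periods: 35146
Difference B − A = 35146 − 33696 = 1450

1450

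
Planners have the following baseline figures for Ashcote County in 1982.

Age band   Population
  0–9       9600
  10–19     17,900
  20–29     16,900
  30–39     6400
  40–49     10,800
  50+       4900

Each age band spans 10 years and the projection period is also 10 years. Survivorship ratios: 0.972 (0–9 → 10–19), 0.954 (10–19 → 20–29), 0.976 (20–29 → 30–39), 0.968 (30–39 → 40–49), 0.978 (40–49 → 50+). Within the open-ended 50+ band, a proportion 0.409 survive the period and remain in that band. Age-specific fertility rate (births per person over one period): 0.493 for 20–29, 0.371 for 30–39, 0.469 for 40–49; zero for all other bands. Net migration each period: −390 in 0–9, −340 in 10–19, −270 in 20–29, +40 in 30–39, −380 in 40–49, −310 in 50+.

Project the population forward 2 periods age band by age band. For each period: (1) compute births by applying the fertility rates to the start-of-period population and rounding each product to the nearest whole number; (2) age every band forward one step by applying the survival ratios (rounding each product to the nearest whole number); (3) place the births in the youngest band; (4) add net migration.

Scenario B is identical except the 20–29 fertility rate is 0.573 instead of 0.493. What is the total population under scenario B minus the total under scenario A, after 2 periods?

(Groups numbered youngest = 1 to oldest = 6.)
[period 1]
Births: 16900 × 0.493 = 8332 ; 6400 × 0.371 = 2374 ; 10800 × 0.469 = 5065 → total 15771
Group 2: 9600 × 0.972 = 9331
Group 3: 17900 × 0.954 = 17077
Group 4: 16900 × 0.976 = 16494
Group 5: 6400 × 0.968 = 6195
Group 6: 10800 × 0.978 + 4900 × 0.409 = 10562 + 2004 = 12566
Net migration: Group 1 − 390 → 15381; Group 2 − 340 → 8991; Group 3 − 270 → 16807; Group 4 + 40 → 16534; Group 5 − 380 → 5815; Group 6 − 310 → 12256
Population now: 0–9=15381, 10–19=8991, 20–29=16807, 30–39=16534, 40–49=5815, 50+=12256
[period 2]
Births: 16807 × 0.493 = 8286 ; 16534 × 0.371 = 6134 ; 5815 × 0.469 = 2727 → total 17147
Group 2: 15381 × 0.972 = 14950
Group 3: 8991 × 0.954 = 8577
Group 4: 16807 × 0.976 = 16404
Group 5: 16534 × 0.968 = 16005
Group 6: 5815 × 0.978 + 12256 × 0.409 = 5687 + 5013 = 10700
Net migration: Group 1 − 390 → 16757; Group 2 − 340 → 14610; Group 3 − 270 → 8307; Group 4 + 40 → 16444; Group 5 − 380 → 15625; Group 6 − 310 → 10390
Population now: 0–9=16757, 10–19=14610, 20–29=8307, 30–39=16444, 40–49=15625, 50+=10390
Scenario A total after 2 periods: 82133
Scenario B projection —
[period 1]
Births: 16900 × 0.573 = 9684 ; 6400 × 0.371 = 2374 ; 10800 × 0.469 = 5065 → total 17123
Group 2: 9600 × 0.972 = 9331
Group 3: 17900 × 0.954 = 17077
Group 4: 16900 × 0.976 = 16494
Group 5: 6400 × 0.968 = 6195
Group 6: 10800 × 0.978 + 4900 × 0.409 = 10562 + 2004 = 12566
Net migration: Group 1 − 390 → 16733; Group 2 − 340 → 8991; Group 3 − 270 → 16807; Group 4 + 40 → 16534; Group 5 − 380 → 5815; Group 6 − 310 → 12256
Population now: 0–9=16733, 10–19=8991, 20–29=16807, 30–39=16534, 40–49=5815, 50+=12256
[period 2]
Births: 16807 × 0.573 = 9630 ; 16534 × 0.371 = 6134 ; 5815 × 0.469 = 2727 → total 18491
Group 2: 16733 × 0.972 = 16264
Group 3: 8991 × 0.954 = 8577
Group 4: 16807 × 0.976 = 16404
Group 5: 16534 × 0.968 = 16005
Group 6: 5815 × 0.978 + 12256 × 0.409 = 5687 + 5013 = 10700
Net migration: Group 1 − 390 → 18101; Group 2 − 340 → 15924; Group 3 − 270 → 8307; Group 4 + 40 → 16444; Group 5 − 380 → 15625; Group 6 − 310 → 10390
Population now: 0–9=18101, 10–19=15924, 20–29=8307, 30–39=16444, 40–49=15625, 50+=10390
Scenario B total after 2 periods: 84791
Difference B − A = 84791 − 82133 = 2658

2658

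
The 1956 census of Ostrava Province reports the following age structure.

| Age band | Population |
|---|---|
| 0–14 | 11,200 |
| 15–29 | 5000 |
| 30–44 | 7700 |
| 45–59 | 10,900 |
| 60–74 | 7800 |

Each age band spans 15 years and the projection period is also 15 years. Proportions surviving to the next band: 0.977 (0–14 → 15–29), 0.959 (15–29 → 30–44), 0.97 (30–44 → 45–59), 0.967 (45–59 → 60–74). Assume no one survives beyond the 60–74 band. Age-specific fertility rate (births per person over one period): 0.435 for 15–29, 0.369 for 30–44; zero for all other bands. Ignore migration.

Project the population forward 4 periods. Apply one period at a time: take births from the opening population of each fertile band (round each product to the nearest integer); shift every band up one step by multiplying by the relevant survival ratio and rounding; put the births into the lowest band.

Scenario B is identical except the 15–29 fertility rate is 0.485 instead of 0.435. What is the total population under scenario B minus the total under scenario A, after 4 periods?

Period 1:
Births: 5000 * 0.435 = 2175 ; 7700 * 0.369 = 2841 ⇒ total 5016
15–29: 11200 * 0.977 = 10942
30–44: 5000 * 0.959 = 4795
45–59: 7700 * 0.97 = 7469
60–74: 10900 * 0.967 = 10540
Population now: 0–14=5016, 15–29=10942, 30–44=4795, 45–59=7469, 60–74=10540
Period 2:
Births: 10942 * 0.435 = 4760 ; 4795 * 0.369 = 1769 ⇒ total 6529
15–29: 5016 * 0.977 = 4901
30–44: 10942 * 0.959 = 10493
45–59: 4795 * 0.97 = 4651
60–74: 7469 * 0.967 = 7223
Population now: 0–14=6529, 15–29=4901, 30–44=10493, 45–59=4651, 60–74=7223
Period 3:
Births: 4901 * 0.435 = 2132 ; 10493 * 0.369 = 3872 ⇒ total 6004
15–29: 6529 * 0.977 = 6379
30–44: 4901 * 0.959 = 4700
45–59: 10493 * 0.97 = 10178
60–74: 4651 * 0.967 = 4498
Population now: 0–14=6004, 15–29=6379, 30–44=4700, 45–59=10178, 60–74=4498
Period 4:
Births: 6379 * 0.435 = 2775 ; 4700 * 0.369 = 1734 ⇒ total 4509
15–29: 6004 * 0.977 = 5866
30–44: 6379 * 0.959 = 6117
45–59: 4700 * 0.97 = 4559
60–74: 10178 * 0.967 = 9842
Population now: 0–14=4509, 15–29=5866, 30–44=6117, 45–59=4559, 60–74=9842
Scenario A total after 4 periods: 30893
Scenario B projection —
Period 1:
Births: 5000 * 0.485 = 2425 ; 7700 * 0.369 = 2841 ⇒ total 5266
15–29: 11200 * 0.977 = 10942
30–44: 5000 * 0.959 = 4795
45–59: 7700 * 0.97 = 7469
60–74: 10900 * 0.967 = 10540
Population now: 0–14=5266, 15–29=10942, 30–44=4795, 45–59=7469, 60–74=10540
Period 2:
Births: 10942 * 0.485 = 5307 ; 4795 * 0.369 = 1769 ⇒ total 7076
15–29: 5266 * 0.977 = 5145
30–44: 10942 * 0.959 = 10493
45–59: 4795 * 0.97 = 4651
60–74: 7469 * 0.967 = 7223
Population now: 0–14=7076, 15–29=5145, 30–44=10493, 45–59=4651, 60–74=7223
Period 3:
Births: 5145 * 0.485 = 2495 ; 10493 * 0.369 = 3872 ⇒ total 6367
15–29: 7076 * 0.977 = 6913
30–44: 5145 * 0.959 = 4934
45–59: 10493 * 0.97 = 10178
60–74: 4651 * 0.967 = 4498
Population now: 0–14=6367, 15–29=6913, 30–44=4934, 45–59=10178, 60–74=4498
Period 4:
Births: 6913 * 0.485 = 3353 ; 4934 * 0.369 = 1821 ⇒ total 5174
15–29: 6367 * 0.977 = 6221
30–44: 6913 * 0.959 = 6630
45–59: 4934 * 0.97 = 4786
60–74: 10178 * 0.967 = 9842
Population now: 0–14=5174, 15–29=6221, 30–44=6630, 45–59=4786, 60–74=9842
Scenario B total after 4 periods: 32653
Difference B − A = 32653 − 30893 = 1760

1760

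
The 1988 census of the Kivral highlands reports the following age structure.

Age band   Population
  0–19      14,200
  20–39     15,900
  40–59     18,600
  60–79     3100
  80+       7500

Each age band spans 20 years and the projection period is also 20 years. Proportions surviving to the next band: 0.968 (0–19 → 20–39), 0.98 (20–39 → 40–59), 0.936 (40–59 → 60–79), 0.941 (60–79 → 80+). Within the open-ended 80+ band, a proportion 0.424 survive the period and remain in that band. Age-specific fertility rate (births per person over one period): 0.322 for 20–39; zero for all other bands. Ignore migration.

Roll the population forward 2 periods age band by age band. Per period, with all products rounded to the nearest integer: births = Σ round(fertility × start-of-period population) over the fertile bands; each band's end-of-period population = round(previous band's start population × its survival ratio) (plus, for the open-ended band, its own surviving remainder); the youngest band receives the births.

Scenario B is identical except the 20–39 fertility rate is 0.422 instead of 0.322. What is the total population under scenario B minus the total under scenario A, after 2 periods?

2914

Call the groups 1 to 5, youngest first.
— Period 1 —
Births: 15900 × 0.322 = 5120
Group 2: 14200 × 0.968 = 13746
Group 3: 15900 × 0.98 = 15582
Group 4: 18600 × 0.936 = 17410
Group 5: 3100 × 0.941 + 7500 × 0.424 = 2917 + 3180 = 6097
→ [5120, 13746, 15582, 17410, 6097]
— Period 2 —
Births: 13746 × 0.322 = 4426
Group 2: 5120 × 0.968 = 4956
Group 3: 13746 × 0.98 = 13471
Group 4: 15582 × 0.936 = 14585
Group 5: 17410 × 0.941 + 6097 × 0.424 = 16383 + 2585 = 18968
→ [4426, 4956, 13471, 14585, 18968]
Scenario A total after 2 periods: 56406
Scenario B projection —
— Period 1 —
Births: 15900 × 0.422 = 6710
Group 2: 14200 × 0.968 = 13746
Group 3: 15900 × 0.98 = 15582
Group 4: 18600 × 0.936 = 17410
Group 5: 3100 × 0.941 + 7500 × 0.424 = 2917 + 3180 = 6097
→ [6710, 13746, 15582, 17410, 6097]
— Period 2 —
Births: 13746 × 0.422 = 5801
Group 2: 6710 × 0.968 = 6495
Group 3: 13746 × 0.98 = 13471
Group 4: 15582 × 0.936 = 14585
Group 5: 17410 × 0.941 + 6097 × 0.424 = 16383 + 2585 = 18968
→ [5801, 6495, 13471, 14585, 18968]
Scenario B total after 2 periods: 59320
Difference B − A = 59320 − 56406 = 2914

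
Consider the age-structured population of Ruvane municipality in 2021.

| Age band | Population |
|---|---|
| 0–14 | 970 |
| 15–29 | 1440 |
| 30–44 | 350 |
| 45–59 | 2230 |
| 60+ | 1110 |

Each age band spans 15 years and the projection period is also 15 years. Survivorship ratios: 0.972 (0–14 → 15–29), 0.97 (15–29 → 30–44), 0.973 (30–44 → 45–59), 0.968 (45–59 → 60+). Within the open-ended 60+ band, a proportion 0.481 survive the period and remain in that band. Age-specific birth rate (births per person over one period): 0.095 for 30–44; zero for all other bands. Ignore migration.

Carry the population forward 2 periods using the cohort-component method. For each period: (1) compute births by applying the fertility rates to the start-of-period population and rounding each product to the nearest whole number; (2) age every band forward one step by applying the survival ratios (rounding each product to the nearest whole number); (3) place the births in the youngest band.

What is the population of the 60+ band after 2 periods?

Period 1:
Births: 350 × 0.095 = 33
15–29: 970 × 0.972 = 943
30–44: 1440 × 0.97 = 1397
45–59: 350 × 0.973 = 341
60+: 2230 × 0.968 + 1110 × 0.481 = 2159 + 534 = 2693
Giving 33 / 943 / 1397 / 341 / 2693.
Period 2:
Births: 1397 × 0.095 = 133
15–29: 33 × 0.972 = 32
30–44: 943 × 0.97 = 915
45–59: 1397 × 0.973 = 1359
60+: 341 × 0.968 + 2693 × 0.481 = 330 + 1295 = 1625
Giving 133 / 32 / 915 / 1359 / 1625.

1625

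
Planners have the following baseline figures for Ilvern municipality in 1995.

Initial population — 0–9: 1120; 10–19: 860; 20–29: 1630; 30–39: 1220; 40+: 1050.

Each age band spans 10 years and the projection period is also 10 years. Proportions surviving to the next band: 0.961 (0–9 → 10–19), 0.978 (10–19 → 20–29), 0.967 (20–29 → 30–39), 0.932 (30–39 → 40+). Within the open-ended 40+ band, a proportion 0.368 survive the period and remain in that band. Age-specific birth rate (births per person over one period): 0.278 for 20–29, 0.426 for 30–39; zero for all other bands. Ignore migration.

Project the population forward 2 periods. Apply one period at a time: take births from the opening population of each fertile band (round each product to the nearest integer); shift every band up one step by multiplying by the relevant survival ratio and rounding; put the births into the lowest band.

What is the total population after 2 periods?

Period 1.
Births: 1630 × 0.278 = 453  |  1220 × 0.426 = 520 ⇒ total 973
10–19: 1120 × 0.961 = 1076
20–29: 860 × 0.978 = 841
30–39: 1630 × 0.967 = 1576
40+: 1220 × 0.932 + 1050 × 0.368 = 1137 + 386 = 1523
Population now: 0–9=973, 10–19=1076, 20–29=841, 30–39=1576, 40+=1523
Period 2.
Births: 841 × 0.278 = 234  |  1576 × 0.426 = 671 ⇒ total 905
10–19: 973 × 0.961 = 935
20–29: 1076 × 0.978 = 1052
30–39: 841 × 0.967 = 813
40+: 1576 × 0.932 + 1523 × 0.368 = 1469 + 560 = 2029
Population now: 0–9=905, 10–19=935, 20–29=1052, 30–39=813, 40+=2029
Total after period 2: 905 + 935 + 1052 + 813 + 2029 = 5734

5734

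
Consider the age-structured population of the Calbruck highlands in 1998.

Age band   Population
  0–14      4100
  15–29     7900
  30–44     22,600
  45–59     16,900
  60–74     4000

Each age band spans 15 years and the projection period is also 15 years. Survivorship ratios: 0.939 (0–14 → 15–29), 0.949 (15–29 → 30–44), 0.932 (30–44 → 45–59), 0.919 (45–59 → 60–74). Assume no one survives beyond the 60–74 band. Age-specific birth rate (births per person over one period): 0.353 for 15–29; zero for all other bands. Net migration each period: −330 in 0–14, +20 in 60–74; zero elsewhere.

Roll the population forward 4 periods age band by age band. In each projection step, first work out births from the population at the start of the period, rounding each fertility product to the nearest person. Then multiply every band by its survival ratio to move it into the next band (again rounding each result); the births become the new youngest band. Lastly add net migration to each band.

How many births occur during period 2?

[period 1]
Births: 7900 × 0.353 = 2789
15–29: 4100 × 0.939 = 3850
30–44: 7900 × 0.949 = 7497
45–59: 22600 × 0.932 = 21063
60–74: 16900 × 0.919 = 15531
Net migration: 0–14 − 330 → 2459; 60–74 + 20 → 15551
End of period: [2459, 3850, 7497, 21063, 15551]
[period 2]
Births: 3850 × 0.353 = 1359
15–29: 2459 × 0.939 = 2309
30–44: 3850 × 0.949 = 3654
45–59: 7497 × 0.932 = 6987
60–74: 21063 × 0.919 = 19357
Net migration: 0–14 − 330 → 1029; 60–74 + 20 → 19377
End of period: [1029, 2309, 3654, 6987, 19377]

1359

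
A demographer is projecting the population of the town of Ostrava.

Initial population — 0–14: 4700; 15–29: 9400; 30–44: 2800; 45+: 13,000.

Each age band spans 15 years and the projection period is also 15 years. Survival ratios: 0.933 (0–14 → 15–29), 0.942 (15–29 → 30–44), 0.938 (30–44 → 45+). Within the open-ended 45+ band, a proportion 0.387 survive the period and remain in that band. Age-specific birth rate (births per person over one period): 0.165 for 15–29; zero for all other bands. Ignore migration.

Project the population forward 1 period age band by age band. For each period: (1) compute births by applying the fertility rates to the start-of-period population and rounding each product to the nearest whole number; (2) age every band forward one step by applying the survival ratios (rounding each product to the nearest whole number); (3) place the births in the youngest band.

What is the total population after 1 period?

22448

After projecting period 1:
Births: 9400 × 0.165 = 1551
15–29: 4700 × 0.933 = 4385
30–44: 9400 × 0.942 = 8855
45+: 2800 × 0.938 + 13000 × 0.387 = 2626 + 5031 = 7657
→ [1551, 4385, 8855, 7657]
Total after period 1: 1551 + 4385 + 8855 + 7657 = 22448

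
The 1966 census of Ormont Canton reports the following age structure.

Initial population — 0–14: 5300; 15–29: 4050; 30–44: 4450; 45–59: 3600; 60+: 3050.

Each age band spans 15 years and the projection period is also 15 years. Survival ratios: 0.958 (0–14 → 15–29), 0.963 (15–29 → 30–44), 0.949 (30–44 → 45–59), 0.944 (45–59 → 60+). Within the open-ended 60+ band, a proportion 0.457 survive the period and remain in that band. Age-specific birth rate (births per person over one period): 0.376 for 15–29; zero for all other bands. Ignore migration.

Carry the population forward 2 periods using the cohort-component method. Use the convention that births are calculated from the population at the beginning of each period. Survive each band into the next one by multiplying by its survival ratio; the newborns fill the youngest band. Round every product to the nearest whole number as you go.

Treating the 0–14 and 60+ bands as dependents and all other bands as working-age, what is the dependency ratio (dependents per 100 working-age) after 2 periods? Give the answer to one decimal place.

After projecting period 1:
Births: 4050 * 0.376 = 1523
15–29: 5300 * 0.958 = 5077
30–44: 4050 * 0.963 = 3900
45–59: 4450 * 0.949 = 4223
60+: 3600 * 0.944 + 3050 * 0.457 = 3398 + 1394 = 4792
End of period: [1523, 5077, 3900, 4223, 4792]
After projecting period 2:
Births: 5077 * 0.376 = 1909
15–29: 1523 * 0.958 = 1459
30–44: 5077 * 0.963 = 4889
45–59: 3900 * 0.949 = 3701
60+: 4223 * 0.944 + 4792 * 0.457 = 3987 + 2190 = 6177
End of period: [1909, 1459, 4889, 3701, 6177]
Dependents (band 0–14 + band 60+) = 1909 + 6177 = 8086; working-age = 10049; ratio = 8086/10049 × 100 = 80.5

80.5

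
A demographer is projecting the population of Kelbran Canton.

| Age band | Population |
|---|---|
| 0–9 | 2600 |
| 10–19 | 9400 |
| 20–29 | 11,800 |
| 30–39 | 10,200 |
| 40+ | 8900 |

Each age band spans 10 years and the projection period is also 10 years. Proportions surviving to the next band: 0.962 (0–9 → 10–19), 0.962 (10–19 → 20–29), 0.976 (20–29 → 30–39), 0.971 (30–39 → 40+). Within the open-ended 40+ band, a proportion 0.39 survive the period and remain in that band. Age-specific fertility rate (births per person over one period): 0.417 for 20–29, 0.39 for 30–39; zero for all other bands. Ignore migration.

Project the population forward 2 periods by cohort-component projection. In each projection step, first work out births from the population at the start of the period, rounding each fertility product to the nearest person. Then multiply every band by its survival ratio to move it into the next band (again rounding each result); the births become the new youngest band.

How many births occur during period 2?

8263

(Bands numbered youngest = 1 to oldest = 5.)
After projecting period 1:
Births: 11800 * 0.417 = 4921  |  10200 * 0.39 = 3978 → total 8899
Band 2: 2600 * 0.962 = 2501
Band 3: 9400 * 0.962 = 9043
Band 4: 11800 * 0.976 = 11517
Band 5: 10200 * 0.971 + 8900 * 0.39 = 9904 + 3471 = 13375
Population now: 0–9=8899, 10–19=2501, 20–29=9043, 30–39=11517, 40+=13375
After projecting period 2:
Births: 9043 * 0.417 = 3771  |  11517 * 0.39 = 4492 → total 8263
Band 2: 8899 * 0.962 = 8561
Band 3: 2501 * 0.962 = 2406
Band 4: 9043 * 0.976 = 8826
Band 5: 11517 * 0.971 + 13375 * 0.39 = 11183 + 5216 = 16399
Population now: 0–9=8263, 10–19=8561, 20–29=2406, 30–39=8826, 40+=16399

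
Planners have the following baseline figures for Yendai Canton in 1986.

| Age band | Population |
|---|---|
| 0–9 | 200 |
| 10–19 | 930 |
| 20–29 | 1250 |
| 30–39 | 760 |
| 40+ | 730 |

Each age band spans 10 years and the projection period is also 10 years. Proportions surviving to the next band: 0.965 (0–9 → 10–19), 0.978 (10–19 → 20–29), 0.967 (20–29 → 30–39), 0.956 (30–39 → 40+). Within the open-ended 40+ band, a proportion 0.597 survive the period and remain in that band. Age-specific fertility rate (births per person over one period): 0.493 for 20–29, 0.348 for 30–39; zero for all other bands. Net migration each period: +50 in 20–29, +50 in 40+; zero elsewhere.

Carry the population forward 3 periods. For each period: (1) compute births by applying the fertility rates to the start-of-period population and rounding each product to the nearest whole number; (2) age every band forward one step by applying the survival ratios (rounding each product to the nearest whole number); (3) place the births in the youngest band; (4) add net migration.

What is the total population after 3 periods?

Call the bands 1 to 5, youngest first.
Period 1.
Births: 1250 × 0.493 = 616 ; 760 × 0.348 = 264 ⇒ total 880
Band 2: 200 × 0.965 = 193
Band 3: 930 × 0.978 = 910
Band 4: 1250 × 0.967 = 1209
Band 5: 760 × 0.956 + 730 × 0.597 = 727 + 436 = 1163
Net migration: Band 3 + 50 → 960; Band 5 + 50 → 1213
→ [880, 193, 960, 1209, 1213]
Period 2.
Births: 960 × 0.493 = 473 ; 1209 × 0.348 = 421 ⇒ total 894
Band 2: 880 × 0.965 = 849
Band 3: 193 × 0.978 = 189
Band 4: 960 × 0.967 = 928
Band 5: 1209 × 0.956 + 1213 × 0.597 = 1156 + 724 = 1880
Net migration: Band 3 + 50 → 239; Band 5 + 50 → 1930
→ [894, 849, 239, 928, 1930]
Period 3.
Births: 239 × 0.493 = 118 ; 928 × 0.348 = 323 ⇒ total 441
Band 2: 894 × 0.965 = 863
Band 3: 849 × 0.978 = 830
Band 4: 239 × 0.967 = 231
Band 5: 928 × 0.956 + 1930 × 0.597 = 887 + 1152 = 2039
Net migration: Band 3 + 50 → 880; Band 5 + 50 → 2089
→ [441, 863, 880, 231, 2089]
Total after period 3: 441 + 863 + 880 + 231 + 2089 = 4504

4504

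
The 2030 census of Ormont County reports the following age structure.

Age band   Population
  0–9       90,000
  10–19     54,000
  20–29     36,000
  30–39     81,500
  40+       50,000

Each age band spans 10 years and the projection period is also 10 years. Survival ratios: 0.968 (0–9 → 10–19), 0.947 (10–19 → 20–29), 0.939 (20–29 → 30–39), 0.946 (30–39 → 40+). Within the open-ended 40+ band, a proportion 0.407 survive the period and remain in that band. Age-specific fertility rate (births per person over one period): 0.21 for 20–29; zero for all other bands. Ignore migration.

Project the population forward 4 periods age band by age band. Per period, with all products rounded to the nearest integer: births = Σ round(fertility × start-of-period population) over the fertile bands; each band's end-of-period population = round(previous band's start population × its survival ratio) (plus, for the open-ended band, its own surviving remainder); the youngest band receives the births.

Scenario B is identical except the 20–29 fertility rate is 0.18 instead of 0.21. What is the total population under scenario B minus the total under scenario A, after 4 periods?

-5116

Period 1:
Births: 36000 × 0.21 = 7560
10–19: 90000 × 0.968 = 87120
20–29: 54000 × 0.947 = 51138
30–39: 36000 × 0.939 = 33804
40+: 81500 × 0.946 + 50000 × 0.407 = 77099 + 20350 = 97449
End of period: [7560, 87120, 51138, 33804, 97449]
Period 2:
Births: 51138 × 0.21 = 10739
10–19: 7560 × 0.968 = 7318
20–29: 87120 × 0.947 = 82503
30–39: 51138 × 0.939 = 48019
40+: 33804 × 0.946 + 97449 × 0.407 = 31979 + 39662 = 71641
End of period: [10739, 7318, 82503, 48019, 71641]
Period 3:
Births: 82503 × 0.21 = 17326
10–19: 10739 × 0.968 = 10395
20–29: 7318 × 0.947 = 6930
30–39: 82503 × 0.939 = 77470
40+: 48019 × 0.946 + 71641 × 0.407 = 45426 + 29158 = 74584
End of period: [17326, 10395, 6930, 77470, 74584]
Period 4:
Births: 6930 × 0.21 = 1455
10–19: 17326 × 0.968 = 16772
20–29: 10395 × 0.947 = 9844
30–39: 6930 × 0.939 = 6507
40+: 77470 × 0.946 + 74584 × 0.407 = 73287 + 30356 = 103643
End of period: [1455, 16772, 9844, 6507, 103643]
Scenario A total after 4 periods: 138221
Scenario B projection —
Period 1:
Births: 36000 × 0.18 = 6480
10–19: 90000 × 0.968 = 87120
20–29: 54000 × 0.947 = 51138
30–39: 36000 × 0.939 = 33804
40+: 81500 × 0.946 + 50000 × 0.407 = 77099 + 20350 = 97449
End of period: [6480, 87120, 51138, 33804, 97449]
Period 2:
Births: 51138 × 0.18 = 9205
10–19: 6480 × 0.968 = 6273
20–29: 87120 × 0.947 = 82503
30–39: 51138 × 0.939 = 48019
40+: 33804 × 0.946 + 97449 × 0.407 = 31979 + 39662 = 71641
End of period: [9205, 6273, 82503, 48019, 71641]
Period 3:
Births: 82503 × 0.18 = 14851
10–19: 9205 × 0.968 = 8910
20–29: 6273 × 0.947 = 5941
30–39: 82503 × 0.939 = 77470
40+: 48019 × 0.946 + 71641 × 0.407 = 45426 + 29158 = 74584
End of period: [14851, 8910, 5941, 77470, 74584]
Period 4:
Births: 5941 × 0.18 = 1069
10–19: 14851 × 0.968 = 14376
20–29: 8910 × 0.947 = 8438
30–39: 5941 × 0.939 = 5579
40+: 77470 × 0.946 + 74584 × 0.407 = 73287 + 30356 = 103643
End of period: [1069, 14376, 8438, 5579, 103643]
Scenario B total after 4 periods: 133105
Difference B − A = 133105 − 138221 = -5116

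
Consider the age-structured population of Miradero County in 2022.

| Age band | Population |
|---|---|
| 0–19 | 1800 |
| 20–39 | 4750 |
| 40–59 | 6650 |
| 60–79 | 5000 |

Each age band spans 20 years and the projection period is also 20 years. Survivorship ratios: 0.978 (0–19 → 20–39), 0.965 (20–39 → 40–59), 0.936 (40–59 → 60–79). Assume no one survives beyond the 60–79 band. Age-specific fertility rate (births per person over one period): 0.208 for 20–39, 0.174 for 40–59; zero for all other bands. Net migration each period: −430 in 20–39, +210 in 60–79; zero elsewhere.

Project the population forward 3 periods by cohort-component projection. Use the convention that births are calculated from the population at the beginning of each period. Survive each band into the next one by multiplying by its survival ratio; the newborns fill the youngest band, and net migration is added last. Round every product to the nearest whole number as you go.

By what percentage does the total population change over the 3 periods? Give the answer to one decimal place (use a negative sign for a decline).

(Groups numbered youngest = 1 to oldest = 4.)
[period 1]
Births: 4750 × 0.208 = 988  |  6650 × 0.174 = 1157 ⇒ total 2145
Group 2: 1800 × 0.978 = 1760
Group 3: 4750 × 0.965 = 4584
Group 4: 6650 × 0.936 = 6224
Net migration: Group 2 − 430 → 1330; Group 4 + 210 → 6434
Population now: 0–19=2145, 20–39=1330, 40–59=4584, 60–79=6434
[period 2]
Births: 1330 × 0.208 = 277  |  4584 × 0.174 = 798 ⇒ total 1075
Group 2: 2145 × 0.978 = 2098
Group 3: 1330 × 0.965 = 1283
Group 4: 4584 × 0.936 = 4291
Net migration: Group 2 − 430 → 1668; Group 4 + 210 → 4501
Population now: 0–19=1075, 20–39=1668, 40–59=1283, 60–79=4501
[period 3]
Births: 1668 × 0.208 = 347  |  1283 × 0.174 = 223 ⇒ total 570
Group 2: 1075 × 0.978 = 1051
Group 3: 1668 × 0.965 = 1610
Group 4: 1283 × 0.936 = 1201
Net migration: Group 2 − 430 → 621; Group 4 + 210 → 1411
Population now: 0–19=570, 20–39=621, 40–59=1610, 60–79=1411
Total: 18200 → 4212; change = -13988; percentage change = -76.9%

-76.9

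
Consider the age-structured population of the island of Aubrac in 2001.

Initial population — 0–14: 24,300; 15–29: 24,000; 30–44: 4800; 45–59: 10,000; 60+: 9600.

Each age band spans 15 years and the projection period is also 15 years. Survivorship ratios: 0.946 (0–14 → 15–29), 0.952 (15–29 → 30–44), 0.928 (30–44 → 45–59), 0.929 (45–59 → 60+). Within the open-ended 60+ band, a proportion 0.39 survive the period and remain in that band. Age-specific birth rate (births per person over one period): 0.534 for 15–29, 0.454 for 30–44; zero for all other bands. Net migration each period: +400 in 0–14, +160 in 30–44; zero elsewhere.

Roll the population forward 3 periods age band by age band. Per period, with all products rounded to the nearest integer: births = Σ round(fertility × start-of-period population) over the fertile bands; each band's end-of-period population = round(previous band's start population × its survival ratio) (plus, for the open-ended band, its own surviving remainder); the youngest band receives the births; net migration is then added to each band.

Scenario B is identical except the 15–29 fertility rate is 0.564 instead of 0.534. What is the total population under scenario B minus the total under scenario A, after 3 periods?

(Groups numbered youngest = 1 to oldest = 5.)
Period 1.
Births: 24000 × 0.534 = 12816, 4800 × 0.454 = 2179 ⇒ total 14995
Group 2: 24300 × 0.946 = 22988
Group 3: 24000 × 0.952 = 22848
Group 4: 4800 × 0.928 = 4454
Group 5: 10000 × 0.929 + 9600 × 0.39 = 9290 + 3744 = 13034
Net migration: Group 1 + 400 → 15395; Group 3 + 160 → 23008
Giving 15395 / 22988 / 23008 / 4454 / 13034.
Period 2.
Births: 22988 × 0.534 = 12276, 23008 × 0.454 = 10446 ⇒ total 22722
Group 2: 15395 × 0.946 = 14564
Group 3: 22988 × 0.952 = 21885
Group 4: 23008 × 0.928 = 21351
Group 5: 4454 × 0.929 + 13034 × 0.39 = 4138 + 5083 = 9221
Net migration: Group 1 + 400 → 23122; Group 3 + 160 → 22045
Giving 23122 / 14564 / 22045 / 21351 / 9221.
Period 3.
Births: 14564 × 0.534 = 7777, 22045 × 0.454 = 10008 ⇒ total 17785
Group 2: 23122 × 0.946 = 21873
Group 3: 14564 × 0.952 = 13865
Group 4: 22045 × 0.928 = 20458
Group 5: 21351 × 0.929 + 9221 × 0.39 = 19835 + 3596 = 23431
Net migration: Group 1 + 400 → 18185; Group 3 + 160 → 14025
Giving 18185 / 21873 / 14025 / 20458 / 23431.
Scenario A total after 3 periods: 97972
Scenario B projection —
Period 1.
Births: 24000 × 0.564 = 13536, 4800 × 0.454 = 2179 ⇒ total 15715
Group 2: 24300 × 0.946 = 22988
Group 3: 24000 × 0.952 = 22848
Group 4: 4800 × 0.928 = 4454
Group 5: 10000 × 0.929 + 9600 × 0.39 = 9290 + 3744 = 13034
Net migration: Group 1 + 400 → 16115; Group 3 + 160 → 23008
Giving 16115 / 22988 / 23008 / 4454 / 13034.
Period 2.
Births: 22988 × 0.564 = 12965, 23008 × 0.454 = 10446 ⇒ total 23411
Group 2: 16115 × 0.946 = 15245
Group 3: 22988 × 0.952 = 21885
Group 4: 23008 × 0.928 = 21351
Group 5: 4454 × 0.929 + 13034 × 0.39 = 4138 + 5083 = 9221
Net migration: Group 1 + 400 → 23811; Group 3 + 160 → 22045
Giving 23811 / 15245 / 22045 / 21351 / 9221.
Period 3.
Births: 15245 × 0.564 = 8598, 22045 × 0.454 = 10008 ⇒ total 18606
Group 2: 23811 × 0.946 = 22525
Group 3: 15245 × 0.952 = 14513
Group 4: 22045 × 0.928 = 20458
Group 5: 21351 × 0.929 + 9221 × 0.39 = 19835 + 3596 = 23431
Net migration: Group 1 + 400 → 19006; Group 3 + 160 → 14673
Giving 19006 / 22525 / 14673 / 20458 / 23431.
Scenario B total after 3 periods: 100093
Difference B − A = 100093 − 97972 = 2121

2121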